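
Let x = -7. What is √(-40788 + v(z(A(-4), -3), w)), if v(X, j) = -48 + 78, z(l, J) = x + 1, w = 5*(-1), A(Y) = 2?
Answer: I*√40758 ≈ 201.89*I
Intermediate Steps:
w = -5
z(l, J) = -6 (z(l, J) = -7 + 1 = -6)
v(X, j) = 30
√(-40788 + v(z(A(-4), -3), w)) = √(-40788 + 30) = √(-40758) = I*√40758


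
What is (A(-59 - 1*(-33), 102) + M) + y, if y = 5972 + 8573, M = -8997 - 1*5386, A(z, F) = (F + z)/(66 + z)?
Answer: 1639/10 ≈ 163.90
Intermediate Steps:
A(z, F) = (F + z)/(66 + z)
M = -14383 (M = -8997 - 5386 = -14383)
y = 14545
(A(-59 - 1*(-33), 102) + M) + y = ((102 + (-59 - 1*(-33)))/(66 + (-59 - 1*(-33))) - 14383) + 14545 = ((102 + (-59 + 33))/(66 + (-59 + 33)) - 14383) + 14545 = ((102 - 26)/(66 - 26) - 14383) + 14545 = (76/40 - 14383) + 14545 = ((1/40)*76 - 14383) + 14545 = (19/10 - 14383) + 14545 = -143811/10 + 14545 = 1639/10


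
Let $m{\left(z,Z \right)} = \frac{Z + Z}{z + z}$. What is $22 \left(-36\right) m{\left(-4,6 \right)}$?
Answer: $1188$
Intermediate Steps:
$m{\left(z,Z \right)} = \frac{Z}{z}$ ($m{\left(z,Z \right)} = \frac{2 Z}{2 z} = 2 Z \frac{1}{2 z} = \frac{Z}{z}$)
$22 \left(-36\right) m{\left(-4,6 \right)} = 22 \left(-36\right) \frac{6}{-4} = - 792 \cdot 6 \left(- \frac{1}{4}\right) = \left(-792\right) \left(- \frac{3}{2}\right) = 1188$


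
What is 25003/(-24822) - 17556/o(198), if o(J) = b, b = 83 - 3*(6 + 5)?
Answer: -218512591/620550 ≈ -352.13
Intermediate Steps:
b = 50 (b = 83 - 3*11 = 83 - 1*33 = 83 - 33 = 50)
o(J) = 50
25003/(-24822) - 17556/o(198) = 25003/(-24822) - 17556/50 = 25003*(-1/24822) - 17556*1/50 = -25003/24822 - 8778/25 = -218512591/620550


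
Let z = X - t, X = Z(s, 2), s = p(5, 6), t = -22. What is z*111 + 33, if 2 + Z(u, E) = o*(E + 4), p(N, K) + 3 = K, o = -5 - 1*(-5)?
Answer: 2253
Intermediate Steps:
o = 0 (o = -5 + 5 = 0)
p(N, K) = -3 + K
s = 3 (s = -3 + 6 = 3)
Z(u, E) = -2 (Z(u, E) = -2 + 0*(E + 4) = -2 + 0*(4 + E) = -2 + 0 = -2)
X = -2
z = 20 (z = -2 - 1*(-22) = -2 + 22 = 20)
z*111 + 33 = 20*111 + 33 = 2220 + 33 = 2253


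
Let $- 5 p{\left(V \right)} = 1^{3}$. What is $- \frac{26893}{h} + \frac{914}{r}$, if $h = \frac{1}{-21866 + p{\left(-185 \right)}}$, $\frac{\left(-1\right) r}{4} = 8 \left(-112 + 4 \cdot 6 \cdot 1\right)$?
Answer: $\frac{4139855927149}{7040} \approx 5.8805 \cdot 10^{8}$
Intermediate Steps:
$p{\left(V \right)} = - \frac{1}{5}$ ($p{\left(V \right)} = - \frac{1^{3}}{5} = \left(- \frac{1}{5}\right) 1 = - \frac{1}{5}$)
$r = 2816$ ($r = - 4 \cdot 8 \left(-112 + 4 \cdot 6 \cdot 1\right) = - 4 \cdot 8 \left(-112 + 24 \cdot 1\right) = - 4 \cdot 8 \left(-112 + 24\right) = - 4 \cdot 8 \left(-88\right) = \left(-4\right) \left(-704\right) = 2816$)
$h = - \frac{5}{109331}$ ($h = \frac{1}{-21866 - \frac{1}{5}} = \frac{1}{- \frac{109331}{5}} = - \frac{5}{109331} \approx -4.5733 \cdot 10^{-5}$)
$- \frac{26893}{h} + \frac{914}{r} = - \frac{26893}{- \frac{5}{109331}} + \frac{914}{2816} = \left(-26893\right) \left(- \frac{109331}{5}\right) + 914 \cdot \frac{1}{2816} = \frac{2940238583}{5} + \frac{457}{1408} = \frac{4139855927149}{7040}$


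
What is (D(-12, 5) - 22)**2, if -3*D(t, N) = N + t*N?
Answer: 121/9 ≈ 13.444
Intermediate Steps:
D(t, N) = -N/3 - N*t/3 (D(t, N) = -(N + t*N)/3 = -(N + N*t)/3 = -N/3 - N*t/3)
(D(-12, 5) - 22)**2 = (-1/3*5*(1 - 12) - 22)**2 = (-1/3*5*(-11) - 22)**2 = (55/3 - 22)**2 = (-11/3)**2 = 121/9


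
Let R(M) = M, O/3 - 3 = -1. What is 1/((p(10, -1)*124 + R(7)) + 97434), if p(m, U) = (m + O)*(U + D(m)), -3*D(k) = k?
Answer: 3/266531 ≈ 1.1256e-5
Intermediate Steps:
O = 6 (O = 9 + 3*(-1) = 9 - 3 = 6)
D(k) = -k/3
p(m, U) = (6 + m)*(U - m/3) (p(m, U) = (m + 6)*(U - m/3) = (6 + m)*(U - m/3))
1/((p(10, -1)*124 + R(7)) + 97434) = 1/(((-2*10 + 6*(-1) - 1/3*10**2 - 1*10)*124 + 7) + 97434) = 1/(((-20 - 6 - 1/3*100 - 10)*124 + 7) + 97434) = 1/(((-20 - 6 - 100/3 - 10)*124 + 7) + 97434) = 1/((-208/3*124 + 7) + 97434) = 1/((-25792/3 + 7) + 97434) = 1/(-25771/3 + 97434) = 1/(266531/3) = 3/266531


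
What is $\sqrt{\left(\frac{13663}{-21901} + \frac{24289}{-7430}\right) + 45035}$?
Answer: $\frac{\sqrt{9854458659432947930}}{14793130} \approx 212.21$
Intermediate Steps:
$\sqrt{\left(\frac{13663}{-21901} + \frac{24289}{-7430}\right) + 45035} = \sqrt{\left(13663 \left(- \frac{1}{21901}\right) + 24289 \left(- \frac{1}{7430}\right)\right) + 45035} = \sqrt{\left(- \frac{13663}{21901} - \frac{24289}{7430}\right) + 45035} = \sqrt{- \frac{633469479}{162724430} + 45035} = \sqrt{\frac{7327661235571}{162724430}} = \frac{\sqrt{9854458659432947930}}{14793130}$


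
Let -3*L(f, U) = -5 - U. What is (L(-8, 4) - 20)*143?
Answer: -2431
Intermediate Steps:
L(f, U) = 5/3 + U/3 (L(f, U) = -(-5 - U)/3 = 5/3 + U/3)
(L(-8, 4) - 20)*143 = ((5/3 + (1/3)*4) - 20)*143 = ((5/3 + 4/3) - 20)*143 = (3 - 20)*143 = -17*143 = -2431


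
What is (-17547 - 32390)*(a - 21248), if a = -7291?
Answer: 1425152043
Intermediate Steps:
(-17547 - 32390)*(a - 21248) = (-17547 - 32390)*(-7291 - 21248) = -49937*(-28539) = 1425152043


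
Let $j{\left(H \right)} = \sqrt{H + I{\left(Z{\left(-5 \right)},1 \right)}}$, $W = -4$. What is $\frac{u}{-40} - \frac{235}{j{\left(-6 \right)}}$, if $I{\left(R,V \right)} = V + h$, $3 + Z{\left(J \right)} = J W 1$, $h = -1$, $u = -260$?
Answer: $\frac{13}{2} + \frac{235 i \sqrt{6}}{6} \approx 6.5 + 95.938 i$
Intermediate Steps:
$Z{\left(J \right)} = -3 - 4 J$ ($Z{\left(J \right)} = -3 + J \left(-4\right) 1 = -3 + - 4 J 1 = -3 - 4 J$)
$I{\left(R,V \right)} = -1 + V$ ($I{\left(R,V \right)} = V - 1 = -1 + V$)
$j{\left(H \right)} = \sqrt{H}$ ($j{\left(H \right)} = \sqrt{H + \left(-1 + 1\right)} = \sqrt{H + 0} = \sqrt{H}$)
$\frac{u}{-40} - \frac{235}{j{\left(-6 \right)}} = - \frac{260}{-40} - \frac{235}{\sqrt{-6}} = \left(-260\right) \left(- \frac{1}{40}\right) - \frac{235}{i \sqrt{6}} = \frac{13}{2} - 235 \left(- \frac{i \sqrt{6}}{6}\right) = \frac{13}{2} + \frac{235 i \sqrt{6}}{6}$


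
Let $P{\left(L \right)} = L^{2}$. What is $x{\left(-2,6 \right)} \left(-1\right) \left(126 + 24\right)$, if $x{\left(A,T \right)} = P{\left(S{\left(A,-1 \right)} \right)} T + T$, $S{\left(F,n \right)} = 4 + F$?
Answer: $-4500$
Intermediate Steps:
$x{\left(A,T \right)} = T + T \left(4 + A\right)^{2}$ ($x{\left(A,T \right)} = \left(4 + A\right)^{2} T + T = T \left(4 + A\right)^{2} + T = T + T \left(4 + A\right)^{2}$)
$x{\left(-2,6 \right)} \left(-1\right) \left(126 + 24\right) = 6 \left(1 + \left(4 - 2\right)^{2}\right) \left(-1\right) \left(126 + 24\right) = 6 \left(1 + 2^{2}\right) \left(-1\right) 150 = 6 \left(1 + 4\right) \left(-1\right) 150 = 6 \cdot 5 \left(-1\right) 150 = 30 \left(-1\right) 150 = \left(-30\right) 150 = -4500$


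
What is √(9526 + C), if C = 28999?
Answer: 5*√1541 ≈ 196.28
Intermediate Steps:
√(9526 + C) = √(9526 + 28999) = √38525 = 5*√1541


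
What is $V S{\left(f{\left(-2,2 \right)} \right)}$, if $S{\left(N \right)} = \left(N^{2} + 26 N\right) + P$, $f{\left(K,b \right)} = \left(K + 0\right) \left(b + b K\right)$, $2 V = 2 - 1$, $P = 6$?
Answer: $63$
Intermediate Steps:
$V = \frac{1}{2}$ ($V = \frac{2 - 1}{2} = \frac{1}{2} \cdot 1 = \frac{1}{2} \approx 0.5$)
$f{\left(K,b \right)} = K \left(b + K b\right)$
$S{\left(N \right)} = 6 + N^{2} + 26 N$ ($S{\left(N \right)} = \left(N^{2} + 26 N\right) + 6 = 6 + N^{2} + 26 N$)
$V S{\left(f{\left(-2,2 \right)} \right)} = \frac{6 + \left(\left(-2\right) 2 \left(1 - 2\right)\right)^{2} + 26 \left(\left(-2\right) 2 \left(1 - 2\right)\right)}{2} = \frac{6 + \left(\left(-2\right) 2 \left(-1\right)\right)^{2} + 26 \left(\left(-2\right) 2 \left(-1\right)\right)}{2} = \frac{6 + 4^{2} + 26 \cdot 4}{2} = \frac{6 + 16 + 104}{2} = \frac{1}{2} \cdot 126 = 63$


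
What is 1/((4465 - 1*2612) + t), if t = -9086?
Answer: -1/7233 ≈ -0.00013826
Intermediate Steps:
1/((4465 - 1*2612) + t) = 1/((4465 - 1*2612) - 9086) = 1/((4465 - 2612) - 9086) = 1/(1853 - 9086) = 1/(-7233) = -1/7233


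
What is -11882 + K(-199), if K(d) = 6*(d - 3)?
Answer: -13094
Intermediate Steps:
K(d) = -18 + 6*d (K(d) = 6*(-3 + d) = -18 + 6*d)
-11882 + K(-199) = -11882 + (-18 + 6*(-199)) = -11882 + (-18 - 1194) = -11882 - 1212 = -13094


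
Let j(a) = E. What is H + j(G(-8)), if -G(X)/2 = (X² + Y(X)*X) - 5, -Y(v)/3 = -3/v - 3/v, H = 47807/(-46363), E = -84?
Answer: -3942299/46363 ≈ -85.031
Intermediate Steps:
H = -47807/46363 (H = 47807*(-1/46363) = -47807/46363 ≈ -1.0311)
Y(v) = 18/v (Y(v) = -3*(-3/v - 3/v) = -(-18)/v = 18/v)
G(X) = -26 - 2*X² (G(X) = -2*((X² + (18/X)*X) - 5) = -2*((X² + 18) - 5) = -2*((18 + X²) - 5) = -2*(13 + X²) = -26 - 2*X²)
j(a) = -84
H + j(G(-8)) = -47807/46363 - 84 = -3942299/46363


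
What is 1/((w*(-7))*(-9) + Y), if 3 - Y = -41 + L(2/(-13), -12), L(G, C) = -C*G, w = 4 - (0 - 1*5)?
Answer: 13/7967 ≈ 0.0016317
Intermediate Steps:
w = 9 (w = 4 - (0 - 5) = 4 - 1*(-5) = 4 + 5 = 9)
L(G, C) = -C*G
Y = 596/13 (Y = 3 - (-41 - 1*(-12)*2/(-13)) = 3 - (-41 - 1*(-12)*2*(-1/13)) = 3 - (-41 - 1*(-12)*(-2/13)) = 3 - (-41 - 24/13) = 3 - 1*(-557/13) = 3 + 557/13 = 596/13 ≈ 45.846)
1/((w*(-7))*(-9) + Y) = 1/((9*(-7))*(-9) + 596/13) = 1/(-63*(-9) + 596/13) = 1/(567 + 596/13) = 1/(7967/13) = 13/7967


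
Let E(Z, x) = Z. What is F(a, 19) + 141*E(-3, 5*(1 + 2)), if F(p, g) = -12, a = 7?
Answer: -435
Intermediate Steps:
F(a, 19) + 141*E(-3, 5*(1 + 2)) = -12 + 141*(-3) = -12 - 423 = -435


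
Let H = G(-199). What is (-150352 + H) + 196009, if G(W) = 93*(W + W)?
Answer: 8643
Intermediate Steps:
G(W) = 186*W (G(W) = 93*(2*W) = 186*W)
H = -37014 (H = 186*(-199) = -37014)
(-150352 + H) + 196009 = (-150352 - 37014) + 196009 = -187366 + 196009 = 8643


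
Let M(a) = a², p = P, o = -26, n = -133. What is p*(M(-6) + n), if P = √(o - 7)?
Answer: -97*I*√33 ≈ -557.22*I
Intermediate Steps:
P = I*√33 (P = √(-26 - 7) = √(-33) = I*√33 ≈ 5.7446*I)
p = I*√33 ≈ 5.7446*I
p*(M(-6) + n) = (I*√33)*((-6)² - 133) = (I*√33)*(36 - 133) = (I*√33)*(-97) = -97*I*√33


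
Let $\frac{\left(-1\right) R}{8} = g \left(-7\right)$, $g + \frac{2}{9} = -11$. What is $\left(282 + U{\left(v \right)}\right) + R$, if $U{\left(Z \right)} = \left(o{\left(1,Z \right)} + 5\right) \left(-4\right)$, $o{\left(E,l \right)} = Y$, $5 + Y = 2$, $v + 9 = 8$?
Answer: $- \frac{3190}{9} \approx -354.44$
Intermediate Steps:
$g = - \frac{101}{9}$ ($g = - \frac{2}{9} - 11 = - \frac{101}{9} \approx -11.222$)
$v = -1$ ($v = -9 + 8 = -1$)
$Y = -3$ ($Y = -5 + 2 = -3$)
$o{\left(E,l \right)} = -3$
$U{\left(Z \right)} = -8$ ($U{\left(Z \right)} = \left(-3 + 5\right) \left(-4\right) = 2 \left(-4\right) = -8$)
$R = - \frac{5656}{9}$ ($R = - 8 \left(\left(- \frac{101}{9}\right) \left(-7\right)\right) = \left(-8\right) \frac{707}{9} = - \frac{5656}{9} \approx -628.44$)
$\left(282 + U{\left(v \right)}\right) + R = \left(282 - 8\right) - \frac{5656}{9} = 274 - \frac{5656}{9} = - \frac{3190}{9}$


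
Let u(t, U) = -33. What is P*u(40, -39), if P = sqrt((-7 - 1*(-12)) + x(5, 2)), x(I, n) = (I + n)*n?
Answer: -33*sqrt(19) ≈ -143.84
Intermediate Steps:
x(I, n) = n*(I + n)
P = sqrt(19) (P = sqrt((-7 - 1*(-12)) + 2*(5 + 2)) = sqrt((-7 + 12) + 2*7) = sqrt(5 + 14) = sqrt(19) ≈ 4.3589)
P*u(40, -39) = sqrt(19)*(-33) = -33*sqrt(19)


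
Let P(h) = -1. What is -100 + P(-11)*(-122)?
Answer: 22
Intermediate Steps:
-100 + P(-11)*(-122) = -100 - 1*(-122) = -100 + 122 = 22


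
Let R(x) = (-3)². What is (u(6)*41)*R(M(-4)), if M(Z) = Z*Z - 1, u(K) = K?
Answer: 2214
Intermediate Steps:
M(Z) = -1 + Z² (M(Z) = Z² - 1 = -1 + Z²)
R(x) = 9
(u(6)*41)*R(M(-4)) = (6*41)*9 = 246*9 = 2214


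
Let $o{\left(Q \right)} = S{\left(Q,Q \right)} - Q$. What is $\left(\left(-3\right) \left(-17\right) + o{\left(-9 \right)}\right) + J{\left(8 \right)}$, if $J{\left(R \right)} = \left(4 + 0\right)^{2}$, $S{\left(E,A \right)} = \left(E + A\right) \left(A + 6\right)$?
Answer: $130$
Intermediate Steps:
$S{\left(E,A \right)} = \left(6 + A\right) \left(A + E\right)$ ($S{\left(E,A \right)} = \left(A + E\right) \left(6 + A\right) = \left(6 + A\right) \left(A + E\right)$)
$o{\left(Q \right)} = 2 Q^{2} + 11 Q$ ($o{\left(Q \right)} = \left(Q^{2} + 6 Q + 6 Q + Q Q\right) - Q = \left(Q^{2} + 6 Q + 6 Q + Q^{2}\right) - Q = \left(2 Q^{2} + 12 Q\right) - Q = 2 Q^{2} + 11 Q$)
$J{\left(R \right)} = 16$ ($J{\left(R \right)} = 4^{2} = 16$)
$\left(\left(-3\right) \left(-17\right) + o{\left(-9 \right)}\right) + J{\left(8 \right)} = \left(\left(-3\right) \left(-17\right) - 9 \left(11 + 2 \left(-9\right)\right)\right) + 16 = \left(51 - 9 \left(11 - 18\right)\right) + 16 = \left(51 - -63\right) + 16 = \left(51 + 63\right) + 16 = 114 + 16 = 130$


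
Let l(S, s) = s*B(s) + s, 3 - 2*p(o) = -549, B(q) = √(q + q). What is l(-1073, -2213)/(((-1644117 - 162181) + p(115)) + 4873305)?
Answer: -2213/3067283 - 2213*I*√4426/3067283 ≈ -0.00072149 - 0.047999*I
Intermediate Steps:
B(q) = √2*√q (B(q) = √(2*q) = √2*√q)
p(o) = 276 (p(o) = 3/2 - ½*(-549) = 3/2 + 549/2 = 276)
l(S, s) = s + √2*s^(3/2) (l(S, s) = s*(√2*√s) + s = √2*s^(3/2) + s = s + √2*s^(3/2))
l(-1073, -2213)/(((-1644117 - 162181) + p(115)) + 4873305) = (-2213 + √2*(-2213)^(3/2))/(((-1644117 - 162181) + 276) + 4873305) = (-2213 + √2*(-2213*I*√2213))/((-1806298 + 276) + 4873305) = (-2213 - 2213*I*√4426)/(-1806022 + 4873305) = (-2213 - 2213*I*√4426)/3067283 = (-2213 - 2213*I*√4426)*(1/3067283) = -2213/3067283 - 2213*I*√4426/3067283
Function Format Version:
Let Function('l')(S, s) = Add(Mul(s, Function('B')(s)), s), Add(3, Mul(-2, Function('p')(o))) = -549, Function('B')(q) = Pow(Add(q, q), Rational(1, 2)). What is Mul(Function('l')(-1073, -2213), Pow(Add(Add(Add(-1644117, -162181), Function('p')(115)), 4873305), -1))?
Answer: Add(Rational(-2213, 3067283), Mul(Rational(-2213, 3067283), I, Pow(4426, Rational(1, 2)))) ≈ Add(-0.00072149, Mul(-0.047999, I))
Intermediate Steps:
Function('B')(q) = Mul(Pow(2, Rational(1, 2)), Pow(q, Rational(1, 2))) (Function('B')(q) = Pow(Mul(2, q), Rational(1, 2)) = Mul(Pow(2, Rational(1, 2)), Pow(q, Rational(1, 2))))
Function('p')(o) = 276 (Function('p')(o) = Add(Rational(3, 2), Mul(Rational(-1, 2), -549)) = Add(Rational(3, 2), Rational(549, 2)) = 276)
Function('l')(S, s) = Add(s, Mul(Pow(2, Rational(1, 2)), Pow(s, Rational(3, 2)))) (Function('l')(S, s) = Add(Mul(s, Mul(Pow(2, Rational(1, 2)), Pow(s, Rational(1, 2)))), s) = Add(Mul(Pow(2, Rational(1, 2)), Pow(s, Rational(3, 2))), s) = Add(s, Mul(Pow(2, Rational(1, 2)), Pow(s, Rational(3, 2)))))
Mul(Function('l')(-1073, -2213), Pow(Add(Add(Add(-1644117, -162181), Function('p')(115)), 4873305), -1)) = Mul(Add(-2213, Mul(Pow(2, Rational(1, 2)), Pow(-2213, Rational(3, 2)))), Pow(Add(Add(Add(-1644117, -162181), 276), 4873305), -1)) = Mul(Add(-2213, Mul(Pow(2, Rational(1, 2)), Mul(-2213, I, Pow(2213, Rational(1, 2))))), Pow(Add(Add(-1806298, 276), 4873305), -1)) = Mul(Add(-2213, Mul(-2213, I, Pow(4426, Rational(1, 2)))), Pow(Add(-1806022, 4873305), -1)) = Mul(Add(-2213, Mul(-2213, I, Pow(4426, Rational(1, 2)))), Pow(3067283, -1)) = Mul(Add(-2213, Mul(-2213, I, Pow(4426, Rational(1, 2)))), Rational(1, 3067283)) = Add(Rational(-2213, 3067283), Mul(Rational(-2213, 3067283), I, Pow(4426, Rational(1, 2))))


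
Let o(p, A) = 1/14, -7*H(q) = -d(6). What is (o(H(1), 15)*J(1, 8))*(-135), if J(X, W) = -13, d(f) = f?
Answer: 1755/14 ≈ 125.36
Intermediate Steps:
H(q) = 6/7 (H(q) = -(-1)*6/7 = -⅐*(-6) = 6/7)
o(p, A) = 1/14
(o(H(1), 15)*J(1, 8))*(-135) = ((1/14)*(-13))*(-135) = -13/14*(-135) = 1755/14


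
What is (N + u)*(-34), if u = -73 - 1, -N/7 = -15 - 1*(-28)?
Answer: 5610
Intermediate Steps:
N = -91 (N = -7*(-15 - 1*(-28)) = -7*(-15 + 28) = -7*13 = -91)
u = -74
(N + u)*(-34) = (-91 - 74)*(-34) = -165*(-34) = 5610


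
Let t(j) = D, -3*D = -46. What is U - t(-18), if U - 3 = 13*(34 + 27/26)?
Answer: 2659/6 ≈ 443.17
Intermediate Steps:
D = 46/3 (D = -⅓*(-46) = 46/3 ≈ 15.333)
t(j) = 46/3
U = 917/2 (U = 3 + 13*(34 + 27/26) = 3 + 13*(911/26) = 3 + 911/2 = 917/2 ≈ 458.50)
U - t(-18) = 917/2 - 1*46/3 = 917/2 - 46/3 = 2659/6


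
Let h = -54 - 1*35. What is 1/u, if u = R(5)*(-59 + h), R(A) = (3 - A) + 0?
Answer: 1/296 ≈ 0.0033784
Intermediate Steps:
h = -89 (h = -54 - 35 = -89)
R(A) = 3 - A
u = 296 (u = (3 - 1*5)*(-59 - 89) = (3 - 5)*(-148) = -2*(-148) = 296)
1/u = 1/296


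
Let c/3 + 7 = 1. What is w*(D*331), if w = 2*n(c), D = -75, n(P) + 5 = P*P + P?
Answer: -14944650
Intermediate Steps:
c = -18 (c = -21 + 3*1 = -21 + 3 = -18)
n(P) = -5 + P + P**2 (n(P) = -5 + (P*P + P) = -5 + (P**2 + P) = -5 + (P + P**2) = -5 + P + P**2)
w = 602 (w = 2*(-5 - 18 + (-18)**2) = 2*(-5 - 18 + 324) = 2*301 = 602)
w*(D*331) = 602*(-75*331) = 602*(-24825) = -14944650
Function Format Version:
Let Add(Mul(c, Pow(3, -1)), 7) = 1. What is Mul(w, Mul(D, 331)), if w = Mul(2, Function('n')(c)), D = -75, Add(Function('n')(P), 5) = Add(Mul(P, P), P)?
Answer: -14944650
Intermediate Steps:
c = -18 (c = Add(-21, Mul(3, 1)) = Add(-21, 3) = -18)
Function('n')(P) = Add(-5, P, Pow(P, 2)) (Function('n')(P) = Add(-5, Add(Mul(P, P), P)) = Add(-5, Add(Pow(P, 2), P)) = Add(-5, Add(P, Pow(P, 2))) = Add(-5, P, Pow(P, 2)))
w = 602 (w = Mul(2, Add(-5, -18, Pow(-18, 2))) = Mul(2, Add(-5, -18, 324)) = Mul(2, 301) = 602)
Mul(w, Mul(D, 331)) = Mul(602, Mul(-75, 331)) = Mul(602, -24825) = -14944650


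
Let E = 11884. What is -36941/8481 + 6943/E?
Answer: -380123261/100788204 ≈ -3.7715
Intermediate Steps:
-36941/8481 + 6943/E = -36941/8481 + 6943/11884 = -380123261/100788204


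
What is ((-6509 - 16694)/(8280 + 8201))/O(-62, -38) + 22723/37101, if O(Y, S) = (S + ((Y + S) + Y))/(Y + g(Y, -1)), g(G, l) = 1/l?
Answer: 20665718911/122292316200 ≈ 0.16899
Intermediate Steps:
O(Y, S) = (2*S + 2*Y)/(-1 + Y) (O(Y, S) = (S + ((Y + S) + Y))/(Y + 1/(-1)) = (S + ((S + Y) + Y))/(Y - 1) = (S + (S + 2*Y))/(-1 + Y) = (2*S + 2*Y)/(-1 + Y))
((-6509 - 16694)/(8280 + 8201))/O(-62, -38) + 22723/37101 = ((-6509 - 16694)/(8280 + 8201))/((2*(-38 - 62)/(-1 - 62))) + 22723/37101 = (-23203/16481)/((2*(-100)/(-63))) + 22723*(1/37101) = (-23203*1/16481)/((2*(-1/63)*(-100))) + 22723/37101 = -23203/(16481*200/63) + 22723/37101 = -23203/16481*63/200 + 22723/37101 = -1461789/3296200 + 22723/37101 = 20665718911/122292316200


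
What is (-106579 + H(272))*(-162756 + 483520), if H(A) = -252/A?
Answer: -581179060085/17 ≈ -3.4187e+10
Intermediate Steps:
(-106579 + H(272))*(-162756 + 483520) = (-106579 - 252/272)*(-162756 + 483520) = (-106579 - 252*1/272)*320764 = (-106579 - 63/68)*320764 = -7247435/68*320764 = -581179060085/17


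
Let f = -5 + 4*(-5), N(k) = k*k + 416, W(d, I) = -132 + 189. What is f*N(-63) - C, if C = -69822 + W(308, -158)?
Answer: -39860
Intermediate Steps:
W(d, I) = 57
N(k) = 416 + k**2 (N(k) = k**2 + 416 = 416 + k**2)
f = -25 (f = -5 - 20 = -25)
C = -69765 (C = -69822 + 57 = -69765)
f*N(-63) - C = -25*(416 + (-63)**2) - 1*(-69765) = -25*(416 + 3969) + 69765 = -25*4385 + 69765 = -109625 + 69765 = -39860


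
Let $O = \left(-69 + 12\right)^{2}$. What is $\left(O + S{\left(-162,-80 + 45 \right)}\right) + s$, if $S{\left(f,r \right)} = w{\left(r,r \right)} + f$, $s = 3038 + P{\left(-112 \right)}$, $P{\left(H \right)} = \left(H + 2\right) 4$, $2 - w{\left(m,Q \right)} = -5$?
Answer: $5692$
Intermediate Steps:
$w{\left(m,Q \right)} = 7$ ($w{\left(m,Q \right)} = 2 - -5 = 2 + 5 = 7$)
$O = 3249$ ($O = \left(-57\right)^{2} = 3249$)
$P{\left(H \right)} = 8 + 4 H$ ($P{\left(H \right)} = \left(2 + H\right) 4 = 8 + 4 H$)
$s = 2598$ ($s = 3038 + \left(8 + 4 \left(-112\right)\right) = 3038 + \left(8 - 448\right) = 3038 - 440 = 2598$)
$S{\left(f,r \right)} = 7 + f$
$\left(O + S{\left(-162,-80 + 45 \right)}\right) + s = \left(3249 + \left(7 - 162\right)\right) + 2598 = \left(3249 - 155\right) + 2598 = 3094 + 2598 = 5692$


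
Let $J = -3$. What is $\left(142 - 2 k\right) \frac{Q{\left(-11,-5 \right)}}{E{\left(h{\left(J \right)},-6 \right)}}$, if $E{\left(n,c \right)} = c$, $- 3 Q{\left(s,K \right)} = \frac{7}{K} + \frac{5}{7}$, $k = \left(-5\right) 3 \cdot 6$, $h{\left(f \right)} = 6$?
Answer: $- \frac{184}{15} \approx -12.267$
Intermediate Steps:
$k = -90$ ($k = \left(-15\right) 6 = -90$)
$Q{\left(s,K \right)} = - \frac{5}{21} - \frac{7}{3 K}$ ($Q{\left(s,K \right)} = - \frac{\frac{7}{K} + \frac{5}{7}}{3} = - \frac{\frac{5}{7} + \frac{7}{K}}{3} = - \frac{5}{21} - \frac{7}{3 K}$)
$\left(142 - 2 k\right) \frac{Q{\left(-11,-5 \right)}}{E{\left(h{\left(J \right)},-6 \right)}} = \left(142 - -180\right) \frac{\frac{1}{21} \frac{1}{-5} \left(-49 - -25\right)}{-6} = \left(142 + 180\right) \frac{1}{21} \left(- \frac{1}{5}\right) \left(-49 + 25\right) \left(- \frac{1}{6}\right) = 322 \cdot \frac{1}{21} \left(- \frac{1}{5}\right) \left(-24\right) \left(- \frac{1}{6}\right) = 322 \cdot \frac{8}{35} \left(- \frac{1}{6}\right) = 322 \left(- \frac{4}{105}\right) = - \frac{184}{15}$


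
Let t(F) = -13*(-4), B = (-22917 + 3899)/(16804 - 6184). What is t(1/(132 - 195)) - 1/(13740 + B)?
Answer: 3793389022/72949891 ≈ 52.000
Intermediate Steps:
B = -9509/5310 (B = -19018/10620 = -19018*1/10620 = -9509/5310 ≈ -1.7908)
t(F) = 52
t(1/(132 - 195)) - 1/(13740 + B) = 52 - 1/(13740 - 9509/5310) = 52 - 1/72949891/5310 = 52 - 1*5310/72949891 = 52 - 5310/72949891 = 3793389022/72949891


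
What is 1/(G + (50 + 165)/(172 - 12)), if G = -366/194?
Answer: -3104/1685 ≈ -1.8421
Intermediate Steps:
G = -183/97 (G = -366*1/194 = -183/97 ≈ -1.8866)
1/(G + (50 + 165)/(172 - 12)) = 1/(-183/97 + (50 + 165)/(172 - 12)) = 1/(-183/97 + 215/160) = 1/(-183/97 + 215*(1/160)) = 1/(-183/97 + 43/32) = 1/(-1685/3104) = -3104/1685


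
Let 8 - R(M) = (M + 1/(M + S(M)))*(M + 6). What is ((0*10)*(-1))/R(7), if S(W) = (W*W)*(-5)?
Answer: 0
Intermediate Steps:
S(W) = -5*W² (S(W) = W²*(-5) = -5*W²)
R(M) = 8 - (6 + M)*(M + 1/(M - 5*M²)) (R(M) = 8 - (M + 1/(M - 5*M²))*(M + 6) = 8 - (M + 1/(M - 5*M²))*(6 + M) = 8 - (6 + M)*(M + 1/(M - 5*M²)))
((0*10)*(-1))/R(7) = ((0*10)*(-1))/(((6 - 29*7³ - 7*7 - 5*7⁴ + 46*7²)/(7*(-1 + 5*7)))) = (0*(-1))/(((6 - 29*343 - 49 - 5*2401 + 46*49)/(7*(-1 + 35)))) = 0/(((⅐)*(6 - 9947 - 49 - 12005 + 2254)/34)) = 0/(((⅐)*(1/34)*(-19741))) = 0/(-19741/238) = 0*(-238/19741) = 0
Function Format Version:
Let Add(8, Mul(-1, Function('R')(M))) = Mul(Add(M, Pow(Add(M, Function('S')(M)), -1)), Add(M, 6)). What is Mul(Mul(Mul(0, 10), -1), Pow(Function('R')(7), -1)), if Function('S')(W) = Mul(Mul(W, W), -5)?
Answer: 0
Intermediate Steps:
Function('S')(W) = Mul(-5, Pow(W, 2)) (Function('S')(W) = Mul(Pow(W, 2), -5) = Mul(-5, Pow(W, 2)))
Function('R')(M) = Add(8, Mul(-1, Add(6, M), Add(M, Pow(Add(M, Mul(-5, Pow(M, 2))), -1)))) (Function('R')(M) = Add(8, Mul(-1, Mul(Add(M, Pow(Add(M, Mul(-5, Pow(M, 2))), -1)), Add(M, 6)))) = Add(8, Mul(-1, Mul(Add(M, Pow(Add(M, Mul(-5, Pow(M, 2))), -1)), Add(6, M)))) = Add(8, Mul(-1, Mul(Add(6, M), Add(M, Pow(Add(M, Mul(-5, Pow(M, 2))), -1))))) = Add(8, Mul(-1, Add(6, M), Add(M, Pow(Add(M, Mul(-5, Pow(M, 2))), -1)))))
Mul(Mul(Mul(0, 10), -1), Pow(Function('R')(7), -1)) = Mul(Mul(Mul(0, 10), -1), Pow(Mul(Pow(7, -1), Pow(Add(-1, Mul(5, 7)), -1), Add(6, Mul(-29, Pow(7, 3)), Mul(-7, 7), Mul(-5, Pow(7, 4)), Mul(46, Pow(7, 2)))), -1)) = Mul(Mul(0, -1), Pow(Mul(Rational(1, 7), Pow(Add(-1, 35), -1), Add(6, Mul(-29, 343), -49, Mul(-5, 2401), Mul(46, 49))), -1)) = Mul(0, Pow(Mul(Rational(1, 7), Pow(34, -1), Add(6, -9947, -49, -12005, 2254)), -1)) = Mul(0, Pow(Mul(Rational(1, 7), Rational(1, 34), -19741), -1)) = Mul(0, Pow(Rational(-19741, 238), -1)) = Mul(0, Rational(-238, 19741)) = 0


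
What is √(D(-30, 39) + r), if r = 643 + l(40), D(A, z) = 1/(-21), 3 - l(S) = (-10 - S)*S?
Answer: √1166865/21 ≈ 51.439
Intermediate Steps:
l(S) = 3 - S*(-10 - S) (l(S) = 3 - (-10 - S)*S = 3 - S*(-10 - S))
D(A, z) = -1/21
r = 2646 (r = 643 + (3 + 40² + 10*40) = 643 + (3 + 1600 + 400) = 643 + 2003 = 2646)
√(D(-30, 39) + r) = √(-1/21 + 2646) = √(55565/21) = √1166865/21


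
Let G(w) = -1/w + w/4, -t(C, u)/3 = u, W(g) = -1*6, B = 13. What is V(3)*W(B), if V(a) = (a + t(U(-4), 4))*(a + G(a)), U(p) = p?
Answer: 369/2 ≈ 184.50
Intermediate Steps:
W(g) = -6
t(C, u) = -3*u
G(w) = -1/w + w/4 (G(w) = -1/w + w*(¼) = -1/w + w/4)
V(a) = (-12 + a)*(-1/a + 5*a/4) (V(a) = (a - 3*4)*(a + (-1/a + a/4)) = (a - 12)*(-1/a + 5*a/4) = (-12 + a)*(-1/a + 5*a/4))
V(3)*W(B) = (-1 - 15*3 + 12/3 + (5/4)*3²)*(-6) = (-1 - 45 + 12*(⅓) + (5/4)*9)*(-6) = (-1 - 45 + 4 + 45/4)*(-6) = -123/4*(-6) = 369/2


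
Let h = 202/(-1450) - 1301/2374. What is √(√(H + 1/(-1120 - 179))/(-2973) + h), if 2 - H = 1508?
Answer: √(-134967343872243540337074 - 50846256566268700*I*√2541227205)/443130377070 ≈ 0.007872 - 0.82909*I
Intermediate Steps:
h = -1182999/1721150 (h = 202*(-1/1450) - 1301*1/2374 = -101/725 - 1301/2374 = -1182999/1721150 ≈ -0.68733)
H = -1506 (H = 2 - 1*1508 = 2 - 1508 = -1506)
√(√(H + 1/(-1120 - 179))/(-2973) + h) = √(√(-1506 + 1/(-1120 - 179))/(-2973) - 1182999/1721150) = √(√(-1506 + 1/(-1299))*(-1/2973) - 1182999/1721150) = √(√(-1506 - 1/1299)*(-1/2973) - 1182999/1721150) = √(√(-1956295/1299)*(-1/2973) - 1182999/1721150) = √((I*√2541227205/1299)*(-1/2973) - 1182999/1721150) = √(-I*√2541227205/3861927 - 1182999/1721150) = √(-1182999/1721150 - I*√2541227205/3861927)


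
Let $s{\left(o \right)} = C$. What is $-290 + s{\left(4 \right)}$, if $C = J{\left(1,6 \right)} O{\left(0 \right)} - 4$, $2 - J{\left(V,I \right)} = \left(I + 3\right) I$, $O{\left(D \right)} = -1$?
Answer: $-242$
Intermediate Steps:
$J{\left(V,I \right)} = 2 - I \left(3 + I\right)$ ($J{\left(V,I \right)} = 2 - \left(I + 3\right) I = 2 - \left(3 + I\right) I = 2 - I \left(3 + I\right)$)
$C = 48$ ($C = \left(2 - 6^{2} - 18\right) \left(-1\right) - 4 = \left(2 - 36 - 18\right) \left(-1\right) - 4 = \left(-52\right) \left(-1\right) - 4 = 52 - 4 = 48$)
$s{\left(o \right)} = 48$
$-290 + s{\left(4 \right)} = -290 + 48 = -242$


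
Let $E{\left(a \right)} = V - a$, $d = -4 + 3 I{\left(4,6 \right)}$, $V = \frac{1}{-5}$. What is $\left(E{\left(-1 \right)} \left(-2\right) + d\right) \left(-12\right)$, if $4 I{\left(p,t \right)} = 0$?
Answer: $\frac{336}{5} \approx 67.2$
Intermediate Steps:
$I{\left(p,t \right)} = 0$ ($I{\left(p,t \right)} = \frac{1}{4} \cdot 0 = 0$)
$V = - \frac{1}{5} \approx -0.2$
$d = -4$ ($d = -4 + 3 \cdot 0 = -4 + 0 = -4$)
$E{\left(a \right)} = - \frac{1}{5} - a$
$\left(E{\left(-1 \right)} \left(-2\right) + d\right) \left(-12\right) = \left(\left(- \frac{1}{5} - -1\right) \left(-2\right) - 4\right) \left(-12\right) = \left(\left(- \frac{1}{5} + 1\right) \left(-2\right) - 4\right) \left(-12\right) = \left(\frac{4}{5} \left(-2\right) - 4\right) \left(-12\right) = \left(- \frac{8}{5} - 4\right) \left(-12\right) = \left(- \frac{28}{5}\right) \left(-12\right) = \frac{336}{5}$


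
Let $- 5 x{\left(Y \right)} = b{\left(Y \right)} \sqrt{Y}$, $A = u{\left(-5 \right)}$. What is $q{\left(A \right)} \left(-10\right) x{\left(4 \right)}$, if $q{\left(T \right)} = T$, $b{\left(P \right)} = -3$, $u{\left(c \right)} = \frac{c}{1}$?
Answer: $60$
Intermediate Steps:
$u{\left(c \right)} = c$ ($u{\left(c \right)} = c 1 = c$)
$A = -5$
$x{\left(Y \right)} = \frac{3 \sqrt{Y}}{5}$ ($x{\left(Y \right)} = - \frac{\left(-3\right) \sqrt{Y}}{5} = \frac{3 \sqrt{Y}}{5}$)
$q{\left(A \right)} \left(-10\right) x{\left(4 \right)} = \left(-5\right) \left(-10\right) \frac{3 \sqrt{4}}{5} = 50 \cdot \frac{3}{5} \cdot 2 = 50 \cdot \frac{6}{5} = 60$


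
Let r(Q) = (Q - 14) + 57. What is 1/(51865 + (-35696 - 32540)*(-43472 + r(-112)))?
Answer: 1/2971115541 ≈ 3.3657e-10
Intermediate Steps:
r(Q) = 43 + Q (r(Q) = (-14 + Q) + 57 = 43 + Q)
1/(51865 + (-35696 - 32540)*(-43472 + r(-112))) = 1/(51865 + (-35696 - 32540)*(-43472 + (43 - 112))) = 1/(51865 - 68236*(-43472 - 69)) = 1/(51865 - 68236*(-43541)) = 1/(51865 + 2971063676) = 1/2971115541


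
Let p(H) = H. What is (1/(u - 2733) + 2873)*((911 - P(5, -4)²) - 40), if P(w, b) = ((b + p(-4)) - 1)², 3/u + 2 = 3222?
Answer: -143861038952290/8800257 ≈ -1.6347e+7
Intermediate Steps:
u = 3/3220 (u = 3/(-2 + 3222) = 3/3220 ≈ 0.00093168)
P(w, b) = (-5 + b)² (P(w, b) = ((b - 4) - 1)² = ((-4 + b) - 1)² = (-5 + b)²)
(1/(u - 2733) + 2873)*((911 - P(5, -4)²) - 40) = (1/(3/3220 - 2733) + 2873)*((911 - ((-5 - 4)²)²) - 40) = (1/(-8800257/3220) + 2873)*((911 - ((-9)²)²) - 40) = (-3220/8800257 + 2873)*((911 - 1*81²) - 40) = 25283135141*((911 - 1*6561) - 40)/8800257 = 25283135141*((911 - 6561) - 40)/8800257 = 25283135141*(-5650 - 40)/8800257 = (25283135141/8800257)*(-5690) = -143861038952290/8800257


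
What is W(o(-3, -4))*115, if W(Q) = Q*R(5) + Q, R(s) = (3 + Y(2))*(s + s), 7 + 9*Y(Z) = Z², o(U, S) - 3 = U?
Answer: 0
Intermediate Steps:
o(U, S) = 3 + U
Y(Z) = -7/9 + Z²/9
R(s) = 16*s/3 (R(s) = (3 + (-7/9 + (⅑)*2²))*(s + s) = (3 + (-7/9 + (⅑)*4))*(2*s) = (3 + (-7/9 + 4/9))*(2*s) = (3 - ⅓)*(2*s) = 8*(2*s)/3 = 16*s/3)
W(Q) = 83*Q/3 (W(Q) = Q*((16/3)*5) + Q = Q*(80/3) + Q = 80*Q/3 + Q = 83*Q/3)
W(o(-3, -4))*115 = (83*(3 - 3)/3)*115 = ((83/3)*0)*115 = 0*115 = 0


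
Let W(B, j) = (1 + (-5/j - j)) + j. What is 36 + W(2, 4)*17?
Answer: 127/4 ≈ 31.750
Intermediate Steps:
W(B, j) = 1 - 5/j (W(B, j) = (1 + (-j - 5/j)) + j = (1 - j - 5/j) + j = 1 - 5/j)
36 + W(2, 4)*17 = 36 + ((-5 + 4)/4)*17 = 36 + ((¼)*(-1))*17 = 36 - ¼*17 = 36 - 17/4 = 127/4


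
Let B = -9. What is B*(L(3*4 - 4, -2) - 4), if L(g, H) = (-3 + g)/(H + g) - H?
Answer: 21/2 ≈ 10.500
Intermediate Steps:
L(g, H) = -H + (-3 + g)/(H + g) (L(g, H) = (-3 + g)/(H + g) - H = -H + (-3 + g)/(H + g))
B*(L(3*4 - 4, -2) - 4) = -9*((-3 + (3*4 - 4) - 1*(-2)² - 1*(-2)*(3*4 - 4))/(-2 + (3*4 - 4)) - 4) = -9*((-3 + (12 - 4) - 1*4 - 1*(-2)*(12 - 4))/(-2 + (12 - 4)) - 4) = -9*((-3 + 8 - 4 - 1*(-2)*8)/(-2 + 8) - 4) = -9*((-3 + 8 - 4 + 16)/6 - 4) = -9*((⅙)*17 - 4) = -9*(17/6 - 4) = -9*(-7/6) = 21/2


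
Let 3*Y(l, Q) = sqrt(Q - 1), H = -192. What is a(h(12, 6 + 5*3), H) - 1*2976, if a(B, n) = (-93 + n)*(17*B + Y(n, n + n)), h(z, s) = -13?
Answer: 60009 - 95*I*sqrt(385) ≈ 60009.0 - 1864.0*I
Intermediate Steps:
Y(l, Q) = sqrt(-1 + Q)/3 (Y(l, Q) = sqrt(Q - 1)/3 = sqrt(-1 + Q)/3)
a(B, n) = (-93 + n)*(17*B + sqrt(-1 + 2*n)/3) (a(B, n) = (-93 + n)*(17*B + sqrt(-1 + (n + n))/3) = (-93 + n)*(17*B + sqrt(-1 + 2*n)/3))
a(h(12, 6 + 5*3), H) - 1*2976 = (-1581*(-13) - 31*sqrt(-1 + 2*(-192)) + 17*(-13)*(-192) + (1/3)*(-192)*sqrt(-1 + 2*(-192))) - 1*2976 = (20553 - 31*sqrt(-1 - 384) + 42432 + (1/3)*(-192)*sqrt(-1 - 384)) - 2976 = (20553 - 31*I*sqrt(385) + 42432 + (1/3)*(-192)*sqrt(-385)) - 2976 = (20553 - 31*I*sqrt(385) + 42432 + (1/3)*(-192)*(I*sqrt(385))) - 2976 = (20553 - 31*I*sqrt(385) + 42432 - 64*I*sqrt(385)) - 2976 = (62985 - 95*I*sqrt(385)) - 2976 = 60009 - 95*I*sqrt(385)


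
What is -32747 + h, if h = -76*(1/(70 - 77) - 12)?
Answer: -222769/7 ≈ -31824.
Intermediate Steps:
h = 6460/7 (h = -76*(1/(-7) - 12) = -76*(-1/7 - 12) = -76*(-85/7) = 6460/7 ≈ 922.86)
-32747 + h = -32747 + 6460/7 = -222769/7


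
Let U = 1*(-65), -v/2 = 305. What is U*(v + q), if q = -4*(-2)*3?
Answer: 38090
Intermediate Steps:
v = -610 (v = -2*305 = -610)
q = 24 (q = 8*3 = 24)
U = -65
U*(v + q) = -65*(-610 + 24) = -65*(-586) = 38090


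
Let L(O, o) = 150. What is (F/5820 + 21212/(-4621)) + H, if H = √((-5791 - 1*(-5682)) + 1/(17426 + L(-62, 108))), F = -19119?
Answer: -70600913/8964740 + I*√49810358/676 ≈ -7.8754 + 10.44*I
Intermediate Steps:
H = I*√49810358/676 (H = √((-5791 - 1*(-5682)) + 1/(17426 + 150)) = √((-5791 + 5682) + 1/17576) = √(-109 + 1/17576) = √(-1915783/17576) = I*√49810358/676 ≈ 10.44*I)
(F/5820 + 21212/(-4621)) + H = (-19119/5820 + 21212/(-4621)) + I*√49810358/676 = (-19119*1/5820 + 21212*(-1/4621)) + I*√49810358/676 = (-6373/1940 - 21212/4621) + I*√49810358/676 = -70600913/8964740 + I*√49810358/676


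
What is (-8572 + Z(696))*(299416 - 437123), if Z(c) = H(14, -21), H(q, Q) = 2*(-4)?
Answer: 1181526060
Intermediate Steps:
H(q, Q) = -8
Z(c) = -8
(-8572 + Z(696))*(299416 - 437123) = (-8572 - 8)*(299416 - 437123) = -8580*(-137707) = 1181526060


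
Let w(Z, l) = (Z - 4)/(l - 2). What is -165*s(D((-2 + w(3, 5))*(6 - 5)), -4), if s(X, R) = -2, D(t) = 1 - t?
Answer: 330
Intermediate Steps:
w(Z, l) = (-4 + Z)/(-2 + l)
-165*s(D((-2 + w(3, 5))*(6 - 5)), -4) = -165*(-2) = 330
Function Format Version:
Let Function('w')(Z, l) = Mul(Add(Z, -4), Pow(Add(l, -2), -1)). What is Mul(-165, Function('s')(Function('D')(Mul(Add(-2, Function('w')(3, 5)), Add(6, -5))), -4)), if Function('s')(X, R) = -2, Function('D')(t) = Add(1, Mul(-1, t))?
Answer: 330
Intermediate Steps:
Function('w')(Z, l) = Mul(Pow(Add(-2, l), -1), Add(-4, Z)) (Function('w')(Z, l) = Mul(Add(-4, Z), Pow(Add(-2, l), -1)) = Mul(Pow(Add(-2, l), -1), Add(-4, Z)))
Mul(-165, Function('s')(Function('D')(Mul(Add(-2, Function('w')(3, 5)), Add(6, -5))), -4)) = Mul(-165, -2) = 330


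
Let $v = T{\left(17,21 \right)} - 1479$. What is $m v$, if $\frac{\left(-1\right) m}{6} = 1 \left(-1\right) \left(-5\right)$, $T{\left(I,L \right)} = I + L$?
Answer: $43230$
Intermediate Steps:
$m = -30$ ($m = - 6 \cdot 1 \left(-1\right) \left(-5\right) = - 6 \left(\left(-1\right) \left(-5\right)\right) = \left(-6\right) 5 = -30$)
$v = -1441$ ($v = \left(17 + 21\right) - 1479 = 38 - 1479 = -1441$)
$m v = \left(-30\right) \left(-1441\right) = 43230$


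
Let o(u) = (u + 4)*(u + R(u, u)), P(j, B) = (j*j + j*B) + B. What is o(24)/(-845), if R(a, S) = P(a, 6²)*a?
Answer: -992544/845 ≈ -1174.6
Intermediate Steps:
P(j, B) = B + j² + B*j (P(j, B) = (j² + B*j) + B = B + j² + B*j)
R(a, S) = a*(36 + a² + 36*a) (R(a, S) = (6² + a² + 6²*a)*a = (36 + a² + 36*a)*a = a*(36 + a² + 36*a))
o(u) = (4 + u)*(u + u*(36 + u² + 36*u)) (o(u) = (u + 4)*(u + u*(36 + u² + 36*u)) = (4 + u)*(u + u*(36 + u² + 36*u)))
o(24)/(-845) = (24*(148 + 24³ + 40*24² + 181*24))/(-845) = (24*(148 + 13824 + 40*576 + 4344))*(-1/845) = (24*(148 + 13824 + 23040 + 4344))*(-1/845) = (24*41356)*(-1/845) = 992544*(-1/845) = -992544/845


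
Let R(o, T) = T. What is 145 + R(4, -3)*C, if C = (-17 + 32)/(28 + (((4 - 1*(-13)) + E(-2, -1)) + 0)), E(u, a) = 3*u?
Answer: 1870/13 ≈ 143.85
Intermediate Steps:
C = 5/13 (C = (-17 + 32)/(28 + (((4 - 1*(-13)) + 3*(-2)) + 0)) = 15/(28 + (((4 + 13) - 6) + 0)) = 15/(28 + ((17 - 6) + 0)) = 15/(28 + (11 + 0)) = 15/(28 + 11) = 15/39 = 15*(1/39) = 5/13 ≈ 0.38462)
145 + R(4, -3)*C = 145 - 3*5/13 = 145 - 15/13 = 1870/13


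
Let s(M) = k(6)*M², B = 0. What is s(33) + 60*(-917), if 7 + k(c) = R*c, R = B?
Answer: -62643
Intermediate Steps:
R = 0
k(c) = -7 (k(c) = -7 + 0*c = -7 + 0 = -7)
s(M) = -7*M²
s(33) + 60*(-917) = -7*33² + 60*(-917) = -7*1089 - 55020 = -7623 - 55020 = -62643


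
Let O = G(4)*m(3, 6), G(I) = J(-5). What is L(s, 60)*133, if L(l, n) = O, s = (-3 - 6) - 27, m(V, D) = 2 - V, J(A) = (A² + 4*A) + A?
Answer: 0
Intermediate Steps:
J(A) = A² + 5*A
G(I) = 0 (G(I) = -5*(5 - 5) = -5*0 = 0)
s = -36 (s = -9 - 27 = -36)
O = 0 (O = 0*(2 - 1*3) = 0*(2 - 3) = 0*(-1) = 0)
L(l, n) = 0
L(s, 60)*133 = 0*133 = 0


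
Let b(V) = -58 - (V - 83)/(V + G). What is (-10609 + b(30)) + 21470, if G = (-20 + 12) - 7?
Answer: 162098/15 ≈ 10807.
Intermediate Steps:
G = -15 (G = -8 - 7 = -15)
b(V) = -58 - (-83 + V)/(-15 + V) (b(V) = -58 - (V - 83)/(V - 15) = -58 - (-83 + V)/(-15 + V))
(-10609 + b(30)) + 21470 = (-10609 + (953 - 59*30)/(-15 + 30)) + 21470 = (-10609 + (953 - 1770)/15) + 21470 = (-10609 + (1/15)*(-817)) + 21470 = (-10609 - 817/15) + 21470 = -159952/15 + 21470 = 162098/15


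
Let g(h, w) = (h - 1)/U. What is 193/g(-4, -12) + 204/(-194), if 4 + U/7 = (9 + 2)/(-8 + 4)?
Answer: 3536229/1940 ≈ 1822.8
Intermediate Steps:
U = -189/4 (U = -28 + 7*((9 + 2)/(-8 + 4)) = -28 + 7*(11/(-4)) = -28 + 7*(11*(-1/4)) = -28 + 7*(-11/4) = -28 - 77/4 = -189/4 ≈ -47.250)
g(h, w) = 4/189 - 4*h/189 (g(h, w) = (h - 1)/(-189/4) = (-1 + h)*(-4/189) = 4/189 - 4*h/189)
193/g(-4, -12) + 204/(-194) = 193/(4/189 - 4/189*(-4)) + 204/(-194) = 193/(4/189 + 16/189) + 204*(-1/194) = 193/(20/189) - 102/97 = 193*(189/20) - 102/97 = 36477/20 - 102/97 = 3536229/1940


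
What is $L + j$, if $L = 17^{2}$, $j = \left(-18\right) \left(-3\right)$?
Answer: $343$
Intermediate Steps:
$j = 54$
$L = 289$
$L + j = 289 + 54 = 343$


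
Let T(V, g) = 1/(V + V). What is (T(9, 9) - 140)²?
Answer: 6345361/324 ≈ 19584.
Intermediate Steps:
T(V, g) = 1/(2*V)
(T(9, 9) - 140)² = ((½)/9 - 140)² = ((½)*(⅑) - 140)² = (1/18 - 140)² = (-2519/18)² = 6345361/324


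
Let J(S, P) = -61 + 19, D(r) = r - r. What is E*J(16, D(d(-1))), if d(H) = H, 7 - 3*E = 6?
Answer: -14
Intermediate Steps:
E = ⅓ (E = 7/3 - ⅓*6 = 7/3 - 2 = ⅓ ≈ 0.33333)
D(r) = 0
J(S, P) = -42
E*J(16, D(d(-1))) = (⅓)*(-42) = -14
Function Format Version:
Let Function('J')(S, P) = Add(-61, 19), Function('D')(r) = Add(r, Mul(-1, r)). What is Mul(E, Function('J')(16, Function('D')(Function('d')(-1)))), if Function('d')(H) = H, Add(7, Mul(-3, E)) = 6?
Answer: -14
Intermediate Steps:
E = Rational(1, 3) (E = Add(Rational(7, 3), Mul(Rational(-1, 3), 6)) = Add(Rational(7, 3), -2) = Rational(1, 3) ≈ 0.33333)
Function('D')(r) = 0
Function('J')(S, P) = -42
Mul(E, Function('J')(16, Function('D')(Function('d')(-1)))) = Mul(Rational(1, 3), -42) = -14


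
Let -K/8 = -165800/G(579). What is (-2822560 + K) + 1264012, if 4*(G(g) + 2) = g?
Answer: -884625308/571 ≈ -1.5493e+6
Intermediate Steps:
G(g) = -2 + g/4
K = 5305600/571 (K = -(-1326400)/(-2 + (1/4)*579) = -(-1326400)/(-2 + 579/4) = -(-1326400)/571/4 = -(-1326400)*4/571 = -8*(-663200/571) = 5305600/571 ≈ 9291.8)
(-2822560 + K) + 1264012 = (-2822560 + 5305600/571) + 1264012 = -1606376160/571 + 1264012 = -884625308/571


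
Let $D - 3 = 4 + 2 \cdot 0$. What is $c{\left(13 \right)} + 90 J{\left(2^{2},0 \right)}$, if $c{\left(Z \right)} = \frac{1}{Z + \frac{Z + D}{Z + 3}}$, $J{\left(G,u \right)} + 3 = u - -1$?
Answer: $- \frac{10256}{57} \approx -179.93$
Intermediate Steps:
$J{\left(G,u \right)} = -2 + u$ ($J{\left(G,u \right)} = -3 + \left(u - -1\right) = -3 + \left(u + 1\right) = -3 + \left(1 + u\right) = -2 + u$)
$D = 7$ ($D = 3 + \left(4 + 2 \cdot 0\right) = 3 + \left(4 + 0\right) = 3 + 4 = 7$)
$c{\left(Z \right)} = \frac{1}{Z + \frac{7 + Z}{3 + Z}}$ ($c{\left(Z \right)} = \frac{1}{Z + \frac{Z + 7}{Z + 3}} = \frac{1}{Z + \frac{7 + Z}{3 + Z}}$)
$c{\left(13 \right)} + 90 J{\left(2^{2},0 \right)} = \frac{3 + 13}{7 + 13^{2} + 4 \cdot 13} + 90 \left(-2 + 0\right) = \frac{1}{7 + 169 + 52} \cdot 16 + 90 \left(-2\right) = \frac{1}{228} \cdot 16 - 180 = \frac{4}{57} - 180 = - \frac{10256}{57}$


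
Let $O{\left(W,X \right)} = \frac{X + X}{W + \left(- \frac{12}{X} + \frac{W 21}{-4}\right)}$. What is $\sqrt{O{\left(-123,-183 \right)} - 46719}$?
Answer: $\frac{13 i \sqrt{4498731004911}}{127567} \approx 216.15 i$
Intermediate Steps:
$O{\left(W,X \right)} = \frac{2 X}{- \frac{12}{X} - \frac{17 W}{4}}$ ($O{\left(W,X \right)} = \frac{2 X}{W + \left(- \frac{12}{X} + 21 W \left(- \frac{1}{4}\right)\right)} = \frac{2 X}{W - \left(\frac{12}{X} + \frac{21 W}{4}\right)} = \frac{2 X}{- \frac{12}{X} - \frac{17 W}{4}}$)
$\sqrt{O{\left(-123,-183 \right)} - 46719} = \sqrt{- \frac{8 \left(-183\right)^{2}}{48 + 17 \left(-123\right) \left(-183\right)} - 46719} = \sqrt{\left(-8\right) 33489 \frac{1}{48 + 382653} - 46719} = \sqrt{\left(-8\right) 33489 \cdot \frac{1}{382701} - 46719} = \sqrt{- \frac{89304}{127567} - 46719} = \sqrt{- \frac{5959891977}{127567}} = \frac{13 i \sqrt{4498731004911}}{127567}$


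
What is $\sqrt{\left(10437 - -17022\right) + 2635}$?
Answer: $\sqrt{30094} \approx 173.48$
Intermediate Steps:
$\sqrt{\left(10437 - -17022\right) + 2635} = \sqrt{\left(10437 + 17022\right) + 2635} = \sqrt{27459 + 2635} = \sqrt{30094}$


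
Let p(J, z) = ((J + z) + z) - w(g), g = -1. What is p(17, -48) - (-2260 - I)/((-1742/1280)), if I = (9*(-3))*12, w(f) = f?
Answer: -1306978/871 ≈ -1500.5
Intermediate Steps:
I = -324 (I = -27*12 = -324)
p(J, z) = 1 + J + 2*z (p(J, z) = ((J + z) + z) - 1*(-1) = (J + 2*z) + 1 = 1 + J + 2*z)
p(17, -48) - (-2260 - I)/((-1742/1280)) = (1 + 17 + 2*(-48)) - (-2260 - 1*(-324))/((-1742/1280)) = (1 + 17 - 96) - (-2260 + 324)/((-1742*1/1280)) = -78 - (-1936)/(-871/640) = -78 - (-1936)*(-640)/871 = -78 - 1*1239040/871 = -78 - 1239040/871 = -1306978/871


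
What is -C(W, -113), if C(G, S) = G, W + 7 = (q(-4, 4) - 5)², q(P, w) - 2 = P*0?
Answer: -2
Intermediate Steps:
q(P, w) = 2 (q(P, w) = 2 + P*0 = 2 + 0 = 2)
W = 2 (W = -7 + (2 - 5)² = -7 + (-3)² = -7 + 9 = 2)
-C(W, -113) = -1*2 = -2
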